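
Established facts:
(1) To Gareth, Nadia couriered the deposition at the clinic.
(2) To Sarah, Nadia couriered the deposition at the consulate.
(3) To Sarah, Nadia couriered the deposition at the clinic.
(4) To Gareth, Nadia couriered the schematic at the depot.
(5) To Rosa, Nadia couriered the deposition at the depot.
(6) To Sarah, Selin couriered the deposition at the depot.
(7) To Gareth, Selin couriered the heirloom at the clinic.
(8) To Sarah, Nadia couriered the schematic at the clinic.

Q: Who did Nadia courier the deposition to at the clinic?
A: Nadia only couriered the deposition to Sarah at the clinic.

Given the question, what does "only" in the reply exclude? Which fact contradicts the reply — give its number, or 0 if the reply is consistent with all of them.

1

The question "Who did ... to ...?" targets the recipient, so in the reply the focus falls on "Sarah".
"Only" then excludes alternative recipients while the background — same agent, thing, setting (Nadia / the deposition / at the clinic) — is held fixed.
Fact (1) shares the background with a different recipient (Gareth) — counterexample.
(Fact (2) would refute a reading with focus on the setting — but that is not what the question asks.)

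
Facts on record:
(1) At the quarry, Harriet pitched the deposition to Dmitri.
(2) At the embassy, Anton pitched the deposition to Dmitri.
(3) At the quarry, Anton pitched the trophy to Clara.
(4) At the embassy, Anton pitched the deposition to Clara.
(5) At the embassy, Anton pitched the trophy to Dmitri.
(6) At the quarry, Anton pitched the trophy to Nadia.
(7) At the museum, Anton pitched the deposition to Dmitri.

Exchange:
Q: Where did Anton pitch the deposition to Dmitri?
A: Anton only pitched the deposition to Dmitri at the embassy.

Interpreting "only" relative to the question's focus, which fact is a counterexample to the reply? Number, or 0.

Answering "Where did ...?" puts focus on the setting — here, "at the embassy".
So "only" ranges over settings; the rest (same agent, thing, recipient (Anton / the deposition / Dmitri)) is presupposed.
Fact (7) shares the background with a different setting (at the museum) — counterexample.
(Fact (4) would refute a reading with focus on the recipient — but that is not what the question asks.)

7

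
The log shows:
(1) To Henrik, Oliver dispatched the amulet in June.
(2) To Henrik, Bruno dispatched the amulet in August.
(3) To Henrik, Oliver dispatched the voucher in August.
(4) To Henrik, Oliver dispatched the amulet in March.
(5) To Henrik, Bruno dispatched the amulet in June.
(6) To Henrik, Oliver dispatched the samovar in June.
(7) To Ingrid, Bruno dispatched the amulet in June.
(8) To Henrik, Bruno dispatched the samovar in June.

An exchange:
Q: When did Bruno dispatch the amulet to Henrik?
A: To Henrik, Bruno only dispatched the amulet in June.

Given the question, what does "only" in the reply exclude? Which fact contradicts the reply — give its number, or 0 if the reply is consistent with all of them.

Answering "When did ...?" puts focus on the setting — here, "in June".
"Only" then excludes alternative settings while the background — agent = Bruno, thing = the amulet, recipient = Henrik — is held fixed.
Fact (2) shares the background with a different setting (in August) — counterexample.
(Fact (8) would refute a reading with focus on the thing — but that is not what the question asks.)

2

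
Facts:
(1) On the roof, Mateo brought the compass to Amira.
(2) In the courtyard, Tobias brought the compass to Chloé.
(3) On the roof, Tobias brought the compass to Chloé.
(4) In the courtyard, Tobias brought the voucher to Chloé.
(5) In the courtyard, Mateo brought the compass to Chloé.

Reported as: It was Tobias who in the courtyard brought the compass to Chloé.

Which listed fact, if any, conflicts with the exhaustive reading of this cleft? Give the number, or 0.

5

The cleft puts "Tobias" in focus and presupposes the open proposition with same thing, recipient, setting (the compass / Chloé / in the courtyard).
Exhaustivity: Tobias is the only agent satisfying that background.
But fact (5) also has same thing, recipient, setting (the compass / Chloé / in the courtyard), with agent = Mateo — so the exhaustive reading fails.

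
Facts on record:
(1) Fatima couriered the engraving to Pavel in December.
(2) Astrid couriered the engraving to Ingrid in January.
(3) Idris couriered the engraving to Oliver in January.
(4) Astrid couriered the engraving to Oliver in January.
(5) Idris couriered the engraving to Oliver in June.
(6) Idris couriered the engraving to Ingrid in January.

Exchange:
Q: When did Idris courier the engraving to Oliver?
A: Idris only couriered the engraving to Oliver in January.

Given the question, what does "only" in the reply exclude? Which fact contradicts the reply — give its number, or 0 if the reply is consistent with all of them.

5

The question "When did ...?" targets the setting, so in the reply the focus falls on "in January".
"Only" then excludes alternative settings while the background — Idris as agent and the engraving as thing and Oliver as recipient — is held fixed.
Fact (5) keeps Idris as agent and the engraving as thing and Oliver as recipient but has setting = in June; that refutes the reply.
(Fact (6) would refute a reading with focus on the recipient — but that is not what the question asks.)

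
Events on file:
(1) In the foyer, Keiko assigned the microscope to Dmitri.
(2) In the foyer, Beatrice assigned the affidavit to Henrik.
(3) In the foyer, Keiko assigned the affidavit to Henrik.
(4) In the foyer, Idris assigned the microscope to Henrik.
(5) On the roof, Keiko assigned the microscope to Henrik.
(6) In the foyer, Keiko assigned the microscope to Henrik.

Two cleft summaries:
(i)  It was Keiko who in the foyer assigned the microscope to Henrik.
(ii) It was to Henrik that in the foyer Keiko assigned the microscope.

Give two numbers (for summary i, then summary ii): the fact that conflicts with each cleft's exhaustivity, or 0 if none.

4, 1

Summary (i) focuses "Keiko" (the agent); background the microscope as thing and Henrik as recipient and in the foyer as setting. Fact (4) matches that background with agent = Idris — refutes (i).
Summary (ii) focuses "Henrik" (the recipient); background Keiko as agent and the microscope as thing and in the foyer as setting. Fact (1) matches that background with recipient = Dmitri — refutes (ii).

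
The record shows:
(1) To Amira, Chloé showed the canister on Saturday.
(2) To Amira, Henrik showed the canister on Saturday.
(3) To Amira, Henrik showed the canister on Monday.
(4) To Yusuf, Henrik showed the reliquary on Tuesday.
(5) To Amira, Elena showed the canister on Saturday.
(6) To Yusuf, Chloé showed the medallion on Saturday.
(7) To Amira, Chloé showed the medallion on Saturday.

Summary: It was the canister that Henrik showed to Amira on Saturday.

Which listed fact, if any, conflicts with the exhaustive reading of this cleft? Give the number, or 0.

0

The cleft puts "the canister" in focus and presupposes the open proposition with same agent, recipient, setting (Henrik / Amira / on Saturday).
The exhaustive reading says no other thing fits that background.
No listed fact matches the background with a different thing. Exhaustivity holds.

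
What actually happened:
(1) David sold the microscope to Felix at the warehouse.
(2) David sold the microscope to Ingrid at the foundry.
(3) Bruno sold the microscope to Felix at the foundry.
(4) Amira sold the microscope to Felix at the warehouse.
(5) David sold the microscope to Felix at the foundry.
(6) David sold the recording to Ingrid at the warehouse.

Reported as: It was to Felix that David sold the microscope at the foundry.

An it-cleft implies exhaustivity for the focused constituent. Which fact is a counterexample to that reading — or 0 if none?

2

Focus of the cleft: "Felix" (the recipient). Presupposed background: David as agent and the microscope as thing and at the foundry as setting.
The exhaustive reading says no other recipient fits that background.
Fact (2) shares the background but with recipient = Ingrid; exhaustivity is violated.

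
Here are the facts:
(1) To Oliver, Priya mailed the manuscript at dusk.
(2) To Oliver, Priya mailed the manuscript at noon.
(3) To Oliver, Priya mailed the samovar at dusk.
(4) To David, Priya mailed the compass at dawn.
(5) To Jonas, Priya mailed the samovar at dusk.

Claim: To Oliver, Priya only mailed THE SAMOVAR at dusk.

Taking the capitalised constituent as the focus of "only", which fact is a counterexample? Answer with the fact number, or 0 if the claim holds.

1

Focus (in capitals) is "the samovar" — the thing. "Only" excludes alternative things while holding fixed agent = Priya, recipient = Oliver, setting = at dusk.
Fact (1) shares the background but differs in thing (the manuscript) — a counterexample.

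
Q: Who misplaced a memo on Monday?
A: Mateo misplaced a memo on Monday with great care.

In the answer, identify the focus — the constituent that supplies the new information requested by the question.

The wh-word "who" asks about the subject (agent).
In the answer, "a memo" and "on Monday" are given — repeated from the question.
"with great care" is also new, but it specifies the manner, which is not what the question asks about — so it is not the focus.
The constituent filling the subject (agent) gap is "Mateo"; that is the focus.

Mateo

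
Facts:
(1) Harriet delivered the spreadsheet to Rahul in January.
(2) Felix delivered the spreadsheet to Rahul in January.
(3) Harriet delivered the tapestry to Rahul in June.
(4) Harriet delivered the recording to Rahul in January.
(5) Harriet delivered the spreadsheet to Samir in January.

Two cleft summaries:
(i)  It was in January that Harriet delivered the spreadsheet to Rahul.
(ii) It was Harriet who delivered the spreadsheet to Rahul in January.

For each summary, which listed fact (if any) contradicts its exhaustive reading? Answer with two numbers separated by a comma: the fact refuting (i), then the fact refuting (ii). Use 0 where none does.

Summary (i) focuses "in January" (the setting); background same agent, thing, recipient (Harriet / the spreadsheet / Rahul). No fact matches that background with a different setting, so 0.
Summary (ii) focuses "Harriet" (the agent); background same thing, recipient, setting (the spreadsheet / Rahul / in January). Fact (2) matches that background with agent = Felix — refutes (ii).

0, 2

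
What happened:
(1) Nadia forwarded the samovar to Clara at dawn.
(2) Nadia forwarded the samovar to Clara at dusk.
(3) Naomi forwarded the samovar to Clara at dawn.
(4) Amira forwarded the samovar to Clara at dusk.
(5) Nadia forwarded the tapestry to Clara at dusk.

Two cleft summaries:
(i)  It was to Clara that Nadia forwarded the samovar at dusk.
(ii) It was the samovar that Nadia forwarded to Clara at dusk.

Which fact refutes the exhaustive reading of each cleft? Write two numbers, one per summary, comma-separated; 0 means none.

Summary (i) focuses "Clara" (the recipient); background Nadia as agent and the samovar as thing and at dusk as setting. No fact matches that background with a different recipient, so 0.
Summary (ii) focuses "the samovar" (the thing); background Nadia as agent and Clara as recipient and at dusk as setting. Fact (5) matches that background with thing = the tapestry — refutes (ii).

0, 5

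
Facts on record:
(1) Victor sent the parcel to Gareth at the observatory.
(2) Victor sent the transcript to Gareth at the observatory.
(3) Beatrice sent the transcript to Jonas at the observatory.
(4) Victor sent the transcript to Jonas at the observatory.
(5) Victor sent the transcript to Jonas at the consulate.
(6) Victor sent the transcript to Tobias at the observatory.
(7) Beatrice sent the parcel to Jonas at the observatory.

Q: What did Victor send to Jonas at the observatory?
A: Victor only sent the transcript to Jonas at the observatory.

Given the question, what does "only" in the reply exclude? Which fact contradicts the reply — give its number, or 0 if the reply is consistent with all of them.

0

Answering "What did ...?" puts focus on the thing — here, "the transcript".
So "only" ranges over things; the rest (agent = Victor, recipient = Jonas, setting = at the observatory) is presupposed.
No fact keeps agent = Victor, recipient = Jonas, setting = at the observatory while changing the thing; every other fact differs on something backgrounded. The reply stands.
(Fact (2) would refute a reading with focus on the recipient — but that is not what the question asks.)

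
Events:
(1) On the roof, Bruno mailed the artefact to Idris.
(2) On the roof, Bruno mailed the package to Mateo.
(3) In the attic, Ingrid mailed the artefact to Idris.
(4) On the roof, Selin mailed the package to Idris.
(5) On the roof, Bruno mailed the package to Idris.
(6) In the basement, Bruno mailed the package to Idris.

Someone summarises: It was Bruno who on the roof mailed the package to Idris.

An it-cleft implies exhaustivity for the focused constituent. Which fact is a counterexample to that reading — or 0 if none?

Focus of the cleft: "Bruno" (the agent). Presupposed background: thing = the package, recipient = Idris, setting = on the roof.
Exhaustivity: Bruno is the only agent satisfying that background.
But fact (4) also has thing = the package, recipient = Idris, setting = on the roof, with agent = Selin — so the exhaustive reading fails.

4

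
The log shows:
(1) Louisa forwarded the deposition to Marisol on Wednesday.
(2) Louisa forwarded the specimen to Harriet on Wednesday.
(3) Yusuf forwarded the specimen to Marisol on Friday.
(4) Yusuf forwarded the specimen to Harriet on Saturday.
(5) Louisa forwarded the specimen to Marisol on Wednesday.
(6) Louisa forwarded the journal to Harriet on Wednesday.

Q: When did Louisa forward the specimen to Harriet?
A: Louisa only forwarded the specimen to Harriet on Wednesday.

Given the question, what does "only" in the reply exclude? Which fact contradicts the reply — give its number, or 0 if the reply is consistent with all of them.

0

The question "When did ...?" targets the setting, so in the reply the focus falls on "on Wednesday".
"Only" then excludes alternative settings while the background — same agent, thing, recipient (Louisa / the specimen / Harriet) — is held fixed.
No fact keeps same agent, thing, recipient (Louisa / the specimen / Harriet) while changing the setting; every other fact differs on something backgrounded. The reply stands.
(Fact (5) would refute a reading with focus on the recipient — but that is not what the question asks.)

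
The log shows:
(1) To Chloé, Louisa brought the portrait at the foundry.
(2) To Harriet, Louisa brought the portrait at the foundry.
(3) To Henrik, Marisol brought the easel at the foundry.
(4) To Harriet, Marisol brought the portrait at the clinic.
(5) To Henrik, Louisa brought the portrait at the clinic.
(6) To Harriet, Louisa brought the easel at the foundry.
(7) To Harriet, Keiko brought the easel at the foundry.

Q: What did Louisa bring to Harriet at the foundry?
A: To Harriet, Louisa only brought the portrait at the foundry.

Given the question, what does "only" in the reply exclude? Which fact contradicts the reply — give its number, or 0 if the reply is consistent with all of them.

Answering "What did ...?" puts focus on the thing — here, "the portrait".
So "only" ranges over things; the rest (same agent, recipient, setting (Louisa / Harriet / at the foundry)) is presupposed.
Fact (6) shares the background with a different thing (the easel) — counterexample.
(Fact (1) would refute a reading with focus on the recipient — but that is not what the question asks.)

6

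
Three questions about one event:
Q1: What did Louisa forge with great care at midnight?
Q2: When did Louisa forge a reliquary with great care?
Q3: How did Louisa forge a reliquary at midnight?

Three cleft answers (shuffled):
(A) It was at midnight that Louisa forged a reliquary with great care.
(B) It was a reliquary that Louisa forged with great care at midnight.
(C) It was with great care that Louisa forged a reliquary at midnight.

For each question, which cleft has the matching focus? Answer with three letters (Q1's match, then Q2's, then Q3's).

Q1 asks about the direct object; cleft (B) focuses "a reliquary", which is the direct object — so Q1 → B.
Q2 asks about the time; cleft (A) focuses "at midnight", which is the time — so Q2 → A.
Q3 asks about the manner; cleft (C) focuses "with great care", which is the manner — so Q3 → C.
Mapping: Q1→B, Q2→A, Q3→C.

BAC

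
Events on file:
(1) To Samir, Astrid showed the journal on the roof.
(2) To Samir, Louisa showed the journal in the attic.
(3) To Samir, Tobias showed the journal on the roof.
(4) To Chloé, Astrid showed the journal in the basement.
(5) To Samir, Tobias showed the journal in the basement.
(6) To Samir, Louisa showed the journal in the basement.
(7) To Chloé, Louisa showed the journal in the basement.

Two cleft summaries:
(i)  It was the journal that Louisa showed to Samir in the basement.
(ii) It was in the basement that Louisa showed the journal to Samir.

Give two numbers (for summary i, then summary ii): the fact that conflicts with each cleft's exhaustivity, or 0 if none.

0, 2

Summary (i) focuses "the journal" (the thing); background same agent, recipient, setting (Louisa / Samir / in the basement). No fact matches that background with a different thing, so 0.
Summary (ii) focuses "in the basement" (the setting); background same agent, thing, recipient (Louisa / the journal / Samir). Fact (2) matches that background with setting = in the attic — refutes (ii).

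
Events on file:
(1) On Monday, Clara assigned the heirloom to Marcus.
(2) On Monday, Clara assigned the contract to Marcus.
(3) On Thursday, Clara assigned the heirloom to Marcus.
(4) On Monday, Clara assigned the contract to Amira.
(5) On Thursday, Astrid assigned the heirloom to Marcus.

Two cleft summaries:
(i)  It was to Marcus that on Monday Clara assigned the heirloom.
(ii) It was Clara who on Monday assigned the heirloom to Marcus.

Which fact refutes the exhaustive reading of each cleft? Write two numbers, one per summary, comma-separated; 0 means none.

0, 0

(i): focus "Marcus". No fact shares agent = Clara, thing = the heirloom, setting = on Monday with a different recipient. 0.
(ii): focus "Clara". No fact shares thing = the heirloom, recipient = Marcus, setting = on Monday with a different agent. 0.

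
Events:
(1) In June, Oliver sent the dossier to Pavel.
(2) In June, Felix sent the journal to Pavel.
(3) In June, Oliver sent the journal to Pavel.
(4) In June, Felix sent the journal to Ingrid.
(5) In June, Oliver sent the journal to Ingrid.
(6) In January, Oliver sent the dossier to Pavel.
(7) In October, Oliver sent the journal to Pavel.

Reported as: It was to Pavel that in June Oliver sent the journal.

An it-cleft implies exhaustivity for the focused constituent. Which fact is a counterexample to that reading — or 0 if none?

5

Focus of the cleft: "Pavel" (the recipient). Presupposed background: same agent, thing, setting (Oliver / the journal / in June).
Exhaustivity: Pavel is the only recipient satisfying that background.
Fact (5) shares the background but with recipient = Ingrid; exhaustivity is violated.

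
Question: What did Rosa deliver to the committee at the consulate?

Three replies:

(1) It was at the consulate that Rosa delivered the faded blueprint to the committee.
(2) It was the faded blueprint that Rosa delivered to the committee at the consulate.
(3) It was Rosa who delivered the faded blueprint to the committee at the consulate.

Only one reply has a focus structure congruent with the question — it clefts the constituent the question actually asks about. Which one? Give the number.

2

The question word "what" targets the direct object.
Option (1) clefts "at the consulate" — the location, not what was asked.
Option (2) clefts "the faded blueprint" — that matches what the question asks about.
Option (3) clefts "Rosa" — the subject (agent), not what was asked.
So the congruent reply is (2).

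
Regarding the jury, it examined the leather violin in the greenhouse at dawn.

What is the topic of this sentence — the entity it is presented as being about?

The construction explicitly marks "the jury" as what the sentence is about — the topic.
The remainder of the clause is the comment (what is said about the topic).

the jury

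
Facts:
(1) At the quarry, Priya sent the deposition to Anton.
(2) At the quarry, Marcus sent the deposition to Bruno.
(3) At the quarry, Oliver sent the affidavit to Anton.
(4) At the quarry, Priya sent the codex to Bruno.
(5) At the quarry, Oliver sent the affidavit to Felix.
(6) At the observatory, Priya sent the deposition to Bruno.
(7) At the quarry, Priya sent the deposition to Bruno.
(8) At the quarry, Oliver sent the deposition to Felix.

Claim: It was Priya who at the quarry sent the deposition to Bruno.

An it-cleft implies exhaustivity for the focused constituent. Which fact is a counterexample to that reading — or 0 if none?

2

Focus of the cleft: "Priya" (the agent). Presupposed background: thing = the deposition, recipient = Bruno, setting = at the quarry.
The exhaustive reading says no other agent fits that background.
Fact (2) shares the background but with agent = Marcus; exhaustivity is violated.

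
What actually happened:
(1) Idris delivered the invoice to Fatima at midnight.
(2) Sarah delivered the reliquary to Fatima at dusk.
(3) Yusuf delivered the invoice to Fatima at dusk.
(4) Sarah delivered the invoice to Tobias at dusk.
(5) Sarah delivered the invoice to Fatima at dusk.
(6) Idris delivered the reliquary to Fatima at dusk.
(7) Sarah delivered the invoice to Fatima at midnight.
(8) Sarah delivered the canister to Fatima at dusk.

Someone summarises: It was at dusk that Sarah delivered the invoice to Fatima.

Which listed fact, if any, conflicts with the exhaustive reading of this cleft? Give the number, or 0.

Focus of the cleft: "at dusk" (the setting). Presupposed background: same agent, thing, recipient (Sarah / the invoice / Fatima).
The exhaustive reading says no other setting fits that background.
Fact (7) shares the background but with setting = at midnight; exhaustivity is violated.

7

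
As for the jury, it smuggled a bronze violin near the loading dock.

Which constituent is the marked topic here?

the jury

The construction explicitly marks "the jury" as what the sentence is about — the topic.
The remainder of the clause is the comment (what is said about the topic).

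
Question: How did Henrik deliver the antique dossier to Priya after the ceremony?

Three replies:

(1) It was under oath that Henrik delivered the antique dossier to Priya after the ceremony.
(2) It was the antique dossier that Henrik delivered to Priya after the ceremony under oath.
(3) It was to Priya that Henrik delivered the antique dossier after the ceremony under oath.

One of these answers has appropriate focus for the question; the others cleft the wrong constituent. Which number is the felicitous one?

1

The question word "how" targets the manner.
Option (1) clefts "under oath" — that matches what the question asks about.
Option (2) clefts "the antique dossier" — the direct object, not what was asked.
Option (3) clefts "to Priya" — the recipient, not what was asked.
So the congruent reply is (1).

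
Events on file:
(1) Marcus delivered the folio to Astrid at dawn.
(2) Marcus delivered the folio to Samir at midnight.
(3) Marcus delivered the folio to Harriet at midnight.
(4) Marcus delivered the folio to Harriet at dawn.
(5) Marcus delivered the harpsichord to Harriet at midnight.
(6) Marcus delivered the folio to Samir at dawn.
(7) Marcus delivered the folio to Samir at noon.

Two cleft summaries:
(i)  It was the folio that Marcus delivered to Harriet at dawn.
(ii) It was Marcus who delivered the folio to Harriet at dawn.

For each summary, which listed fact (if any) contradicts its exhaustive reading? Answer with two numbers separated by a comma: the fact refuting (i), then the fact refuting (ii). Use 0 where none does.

(i): focus "the folio". No fact shares same agent, recipient, setting (Marcus / Harriet / at dawn) with a different thing. 0.
(ii): focus "Marcus". No fact shares same thing, recipient, setting (the folio / Harriet / at dawn) with a different agent. 0.

0, 0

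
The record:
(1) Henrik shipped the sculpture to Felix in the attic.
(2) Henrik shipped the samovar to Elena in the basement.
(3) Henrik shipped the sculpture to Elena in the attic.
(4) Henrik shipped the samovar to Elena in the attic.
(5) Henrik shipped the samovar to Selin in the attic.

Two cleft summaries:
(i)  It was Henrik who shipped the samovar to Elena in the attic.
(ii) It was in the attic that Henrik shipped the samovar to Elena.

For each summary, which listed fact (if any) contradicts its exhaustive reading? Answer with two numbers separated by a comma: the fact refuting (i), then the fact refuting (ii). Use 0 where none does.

0, 2

(i): focus "Henrik". No fact shares same thing, recipient, setting (the samovar / Elena / in the attic) with a different agent. 0.
(ii): focus "in the attic". Looking for same agent, thing, recipient (Henrik / the samovar / Elena) with some other setting — fact (2) has in the basement there. Refuted.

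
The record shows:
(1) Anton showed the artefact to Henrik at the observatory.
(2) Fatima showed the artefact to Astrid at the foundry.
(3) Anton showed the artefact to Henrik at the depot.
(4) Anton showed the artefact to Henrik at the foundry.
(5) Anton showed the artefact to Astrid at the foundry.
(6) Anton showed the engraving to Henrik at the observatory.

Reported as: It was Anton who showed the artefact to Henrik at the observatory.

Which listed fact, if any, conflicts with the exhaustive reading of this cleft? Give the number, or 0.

0

The cleft puts "Anton" in focus and presupposes the open proposition with the artefact as thing and Henrik as recipient and at the observatory as setting.
Exhaustivity: Anton is the only agent satisfying that background.
Every other fact differs from the presupposition on some backgrounded slot, so none challenges the exhaustivity.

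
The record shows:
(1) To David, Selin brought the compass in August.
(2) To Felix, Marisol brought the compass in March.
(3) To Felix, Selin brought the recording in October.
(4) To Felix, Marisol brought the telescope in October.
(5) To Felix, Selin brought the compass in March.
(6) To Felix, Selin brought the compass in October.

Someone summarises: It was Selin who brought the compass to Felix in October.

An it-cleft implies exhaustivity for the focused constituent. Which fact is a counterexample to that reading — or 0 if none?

The cleft puts "Selin" in focus and presupposes the open proposition with thing = the compass, recipient = Felix, setting = in October.
The exhaustive reading says no other agent fits that background.
Every other fact differs from the presupposition on some backgrounded slot, so none challenges the exhaustivity.

0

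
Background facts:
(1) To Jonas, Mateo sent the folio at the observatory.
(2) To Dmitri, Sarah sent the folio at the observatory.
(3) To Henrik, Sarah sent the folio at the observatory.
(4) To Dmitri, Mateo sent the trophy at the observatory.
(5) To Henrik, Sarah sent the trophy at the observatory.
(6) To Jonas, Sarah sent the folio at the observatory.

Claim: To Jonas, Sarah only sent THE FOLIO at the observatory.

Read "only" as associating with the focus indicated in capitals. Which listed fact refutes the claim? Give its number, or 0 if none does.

0

Focus (in capitals) is "the folio" — the thing. "Only" excludes alternative things while holding fixed same agent, recipient, setting (Sarah / Jonas / at the observatory).
No fact matches same agent, recipient, setting (Sarah / Jonas / at the observatory) with a different thing — every other fact differs on at least one backgrounded slot. So no fact refutes it.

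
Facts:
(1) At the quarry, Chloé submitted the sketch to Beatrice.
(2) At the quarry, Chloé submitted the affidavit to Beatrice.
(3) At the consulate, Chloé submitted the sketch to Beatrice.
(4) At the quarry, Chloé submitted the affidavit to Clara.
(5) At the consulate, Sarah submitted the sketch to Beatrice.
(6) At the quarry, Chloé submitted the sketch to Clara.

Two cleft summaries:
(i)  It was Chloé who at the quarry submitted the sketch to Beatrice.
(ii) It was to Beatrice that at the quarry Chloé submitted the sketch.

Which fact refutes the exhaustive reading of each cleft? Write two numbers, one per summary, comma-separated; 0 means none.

0, 6

(i): focus "Chloé". No fact shares the sketch as thing and Beatrice as recipient and at the quarry as setting with a different agent. 0.
(ii): focus "Beatrice". Looking for Chloé as agent and the sketch as thing and at the quarry as setting with some other recipient — fact (6) has Clara there. Refuted.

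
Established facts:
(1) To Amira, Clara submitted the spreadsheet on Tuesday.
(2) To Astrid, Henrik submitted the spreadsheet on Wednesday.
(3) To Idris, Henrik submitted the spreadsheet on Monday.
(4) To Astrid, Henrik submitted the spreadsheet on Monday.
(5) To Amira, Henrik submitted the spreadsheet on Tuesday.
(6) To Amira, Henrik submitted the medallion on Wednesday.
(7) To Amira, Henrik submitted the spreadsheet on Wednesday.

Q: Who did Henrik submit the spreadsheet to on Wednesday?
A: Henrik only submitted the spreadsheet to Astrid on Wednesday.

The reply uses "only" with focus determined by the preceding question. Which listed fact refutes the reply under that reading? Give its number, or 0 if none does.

The question "Who did ... to ...?" targets the recipient, so in the reply the focus falls on "Astrid".
"Only" then excludes alternative recipients while the background — same agent, thing, setting (Henrik / the spreadsheet / on Wednesday) — is held fixed.
Fact (7) keeps same agent, thing, setting (Henrik / the spreadsheet / on Wednesday) but has recipient = Amira; that refutes the reply.
(Fact (4) would refute a reading with focus on the setting — but that is not what the question asks.)

7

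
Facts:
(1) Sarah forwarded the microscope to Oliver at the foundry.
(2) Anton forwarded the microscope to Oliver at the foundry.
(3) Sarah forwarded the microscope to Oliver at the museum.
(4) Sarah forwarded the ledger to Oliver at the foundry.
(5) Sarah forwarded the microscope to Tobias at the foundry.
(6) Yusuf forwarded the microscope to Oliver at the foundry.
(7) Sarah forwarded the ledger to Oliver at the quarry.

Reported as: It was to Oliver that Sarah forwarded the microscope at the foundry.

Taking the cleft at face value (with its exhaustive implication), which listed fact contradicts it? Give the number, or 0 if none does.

5

The cleft puts "Oliver" in focus and presupposes the open proposition with Sarah as agent and the microscope as thing and at the foundry as setting.
Exhaustivity: Oliver is the only recipient satisfying that background.
Fact (5) shares the background but with recipient = Tobias; exhaustivity is violated.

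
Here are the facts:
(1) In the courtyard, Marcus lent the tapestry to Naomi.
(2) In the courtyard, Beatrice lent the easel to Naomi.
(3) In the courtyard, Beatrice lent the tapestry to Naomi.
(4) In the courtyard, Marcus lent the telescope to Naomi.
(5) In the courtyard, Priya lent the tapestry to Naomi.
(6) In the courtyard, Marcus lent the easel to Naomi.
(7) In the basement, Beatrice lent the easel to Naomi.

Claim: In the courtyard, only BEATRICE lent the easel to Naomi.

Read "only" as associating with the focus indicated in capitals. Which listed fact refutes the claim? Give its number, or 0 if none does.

Focus (in capitals) is "Beatrice" — the agent. "Only" excludes alternative agents while holding fixed thing = the easel, recipient = Naomi, setting = in the courtyard.
Fact (6) matches on thing = the easel, recipient = Naomi, setting = in the courtyard, but has agent = Marcus instead. That refutes the claim.

6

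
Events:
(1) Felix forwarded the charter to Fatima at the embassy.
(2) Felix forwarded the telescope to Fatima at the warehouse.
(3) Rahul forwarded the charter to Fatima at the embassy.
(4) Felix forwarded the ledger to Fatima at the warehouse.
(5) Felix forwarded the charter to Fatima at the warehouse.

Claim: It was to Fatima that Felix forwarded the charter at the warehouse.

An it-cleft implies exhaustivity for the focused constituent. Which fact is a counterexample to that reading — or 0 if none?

Focus of the cleft: "Fatima" (the recipient). Presupposed background: Felix as agent and the charter as thing and at the warehouse as setting.
The exhaustive reading says no other recipient fits that background.
No listed fact matches the background with a different recipient. Exhaustivity holds.

0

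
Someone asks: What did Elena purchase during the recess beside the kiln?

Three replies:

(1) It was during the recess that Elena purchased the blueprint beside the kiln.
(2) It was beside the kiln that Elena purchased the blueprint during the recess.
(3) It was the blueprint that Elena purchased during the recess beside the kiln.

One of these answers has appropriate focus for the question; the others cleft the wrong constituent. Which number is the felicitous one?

The question word "what" targets the direct object.
Option (1) clefts "during the recess" — the time, not what was asked.
Option (2) clefts "beside the kiln" — the location, not what was asked.
Option (3) clefts "the blueprint" — that matches what the question asks about.
So the congruent reply is (3).

3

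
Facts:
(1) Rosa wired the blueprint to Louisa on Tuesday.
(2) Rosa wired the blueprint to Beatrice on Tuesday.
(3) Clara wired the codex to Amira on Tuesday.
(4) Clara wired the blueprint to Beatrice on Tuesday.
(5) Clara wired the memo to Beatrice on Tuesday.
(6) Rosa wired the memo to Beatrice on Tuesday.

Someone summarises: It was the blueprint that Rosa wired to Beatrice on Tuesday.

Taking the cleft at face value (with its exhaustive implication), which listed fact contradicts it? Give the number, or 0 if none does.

6

The cleft puts "the blueprint" in focus and presupposes the open proposition with agent = Rosa, recipient = Beatrice, setting = on Tuesday.
The exhaustive reading says no other thing fits that background.
But fact (6) also has agent = Rosa, recipient = Beatrice, setting = on Tuesday, with thing = the memo — so the exhaustive reading fails.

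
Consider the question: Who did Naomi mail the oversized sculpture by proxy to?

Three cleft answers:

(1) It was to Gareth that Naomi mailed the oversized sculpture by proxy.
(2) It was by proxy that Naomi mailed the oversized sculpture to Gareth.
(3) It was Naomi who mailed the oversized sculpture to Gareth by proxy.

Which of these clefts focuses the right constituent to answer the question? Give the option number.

1

The question word "who" targets the recipient.
Option (1) clefts "to Gareth" — that matches what the question asks about.
Option (2) clefts "by proxy" — the manner, not what was asked.
Option (3) clefts "Naomi" — the subject (agent), not what was asked.
So the congruent reply is (1).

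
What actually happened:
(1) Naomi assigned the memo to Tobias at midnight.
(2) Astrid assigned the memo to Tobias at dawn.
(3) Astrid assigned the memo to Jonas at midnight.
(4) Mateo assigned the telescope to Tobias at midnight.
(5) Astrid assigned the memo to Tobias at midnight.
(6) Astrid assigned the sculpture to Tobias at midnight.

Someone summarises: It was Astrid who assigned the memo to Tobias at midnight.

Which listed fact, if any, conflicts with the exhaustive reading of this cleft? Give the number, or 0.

1

Focus of the cleft: "Astrid" (the agent). Presupposed background: thing = the memo, recipient = Tobias, setting = at midnight.
The exhaustive reading says no other agent fits that background.
Fact (1) shares the background but with agent = Naomi; exhaustivity is violated.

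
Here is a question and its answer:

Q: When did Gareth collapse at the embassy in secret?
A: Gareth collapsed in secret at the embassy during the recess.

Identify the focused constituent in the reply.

The wh-word "when" asks about the time.
In the answer, "Gareth", "in secret" and "at the embassy" are given — repeated from the question.
The constituent filling the time gap is "during the recess"; that is the focus and would carry nuclear stress.

during the recess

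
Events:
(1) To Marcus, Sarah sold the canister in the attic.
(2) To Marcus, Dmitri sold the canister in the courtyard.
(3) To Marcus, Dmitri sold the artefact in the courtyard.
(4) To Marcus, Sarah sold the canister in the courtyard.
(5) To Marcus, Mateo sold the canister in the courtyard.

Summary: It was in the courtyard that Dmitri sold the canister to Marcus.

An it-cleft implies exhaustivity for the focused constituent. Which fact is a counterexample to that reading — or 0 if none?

0

Focus of the cleft: "in the courtyard" (the setting). Presupposed background: Dmitri as agent and the canister as thing and Marcus as recipient.
The exhaustive reading says no other setting fits that background.
No listed fact matches the background with a different setting. Exhaustivity holds.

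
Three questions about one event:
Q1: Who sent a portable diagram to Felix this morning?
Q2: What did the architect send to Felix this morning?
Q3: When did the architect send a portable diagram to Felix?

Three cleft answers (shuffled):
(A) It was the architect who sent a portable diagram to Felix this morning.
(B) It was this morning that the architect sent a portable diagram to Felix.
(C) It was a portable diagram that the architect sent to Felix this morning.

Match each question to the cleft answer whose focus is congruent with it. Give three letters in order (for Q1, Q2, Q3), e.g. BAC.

ACB

Q1 asks about the subject (agent); cleft (A) focuses "the architect", which is the subject (agent) — so Q1 → A.
Q2 asks about the direct object; cleft (C) focuses "a portable diagram", which is the direct object — so Q2 → C.
Q3 asks about the time; cleft (B) focuses "this morning", which is the time — so Q3 → B.
Mapping: Q1→A, Q2→C, Q3→B.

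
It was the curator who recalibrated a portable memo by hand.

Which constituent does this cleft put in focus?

In an it-cleft "It was X that/who ...", the clefted constituent X is the focus; the that/who-clause expresses the presupposed open proposition.
Here the focus is "the curator". The backgrounded (presupposed) material includes "a portable memo" and "by hand".

the curator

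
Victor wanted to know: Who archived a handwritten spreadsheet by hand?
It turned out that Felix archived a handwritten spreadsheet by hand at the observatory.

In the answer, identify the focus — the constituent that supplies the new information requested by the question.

The wh-word "who" asks about the subject (agent).
In the answer, "a handwritten spreadsheet" and "by hand" are given — repeated from the question.
"at the observatory" is also new, but it specifies the location, which is not what the question asks about — so it is not the focus.
The constituent filling the subject (agent) gap is "Felix"; that is the focus.

Felix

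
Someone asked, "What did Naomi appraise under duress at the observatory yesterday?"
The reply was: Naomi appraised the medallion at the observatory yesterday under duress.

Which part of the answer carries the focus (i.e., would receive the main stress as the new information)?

the medallion

The wh-word "what" asks about the direct object.
In the answer, "Naomi", "at the observatory", "yesterday" and "under duress" are given — repeated from the question.
The constituent filling the direct object gap is "the medallion"; that is the focus and would carry nuclear stress.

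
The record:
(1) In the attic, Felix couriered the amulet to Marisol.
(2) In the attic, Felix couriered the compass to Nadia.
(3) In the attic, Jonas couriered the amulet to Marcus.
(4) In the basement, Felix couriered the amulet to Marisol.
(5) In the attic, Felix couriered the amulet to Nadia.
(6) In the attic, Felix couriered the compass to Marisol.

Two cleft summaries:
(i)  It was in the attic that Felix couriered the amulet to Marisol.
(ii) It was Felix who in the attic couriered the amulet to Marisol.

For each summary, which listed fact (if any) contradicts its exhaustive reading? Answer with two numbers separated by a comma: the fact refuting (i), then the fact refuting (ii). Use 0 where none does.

4, 0

Summary (i) focuses "in the attic" (the setting); background same agent, thing, recipient (Felix / the amulet / Marisol). Fact (4) matches that background with setting = in the basement — refutes (i).
Summary (ii) focuses "Felix" (the agent); background same thing, recipient, setting (the amulet / Marisol / in the attic). No fact matches that background with a different agent, so 0.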